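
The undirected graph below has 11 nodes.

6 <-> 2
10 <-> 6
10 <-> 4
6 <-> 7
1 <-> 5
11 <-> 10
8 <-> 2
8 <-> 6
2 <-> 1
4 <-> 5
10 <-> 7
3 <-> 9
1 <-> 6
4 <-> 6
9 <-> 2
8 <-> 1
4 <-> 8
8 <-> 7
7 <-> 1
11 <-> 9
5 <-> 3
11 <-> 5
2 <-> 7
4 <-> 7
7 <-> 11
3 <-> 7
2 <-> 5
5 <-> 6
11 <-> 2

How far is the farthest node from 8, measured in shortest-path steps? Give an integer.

2

Distances from 8: 1:1, 2:1, 3:2, 4:1, 5:2, 6:1, 7:1, 9:2, 10:2, 11:2.
The largest is 2 (to 5, 10, 11, 9, and 3), so the eccentricity of 8 is 2.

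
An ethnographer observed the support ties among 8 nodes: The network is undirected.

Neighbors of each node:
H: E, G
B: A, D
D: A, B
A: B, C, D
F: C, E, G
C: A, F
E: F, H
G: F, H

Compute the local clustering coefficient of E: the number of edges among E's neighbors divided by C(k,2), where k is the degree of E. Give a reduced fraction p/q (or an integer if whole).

0

E's neighbors: F and H (k = 2).
Possible neighbor pairs: C(2,2) = 1. Edges among them: none → e = 0.
Clustering(E) = 0/1.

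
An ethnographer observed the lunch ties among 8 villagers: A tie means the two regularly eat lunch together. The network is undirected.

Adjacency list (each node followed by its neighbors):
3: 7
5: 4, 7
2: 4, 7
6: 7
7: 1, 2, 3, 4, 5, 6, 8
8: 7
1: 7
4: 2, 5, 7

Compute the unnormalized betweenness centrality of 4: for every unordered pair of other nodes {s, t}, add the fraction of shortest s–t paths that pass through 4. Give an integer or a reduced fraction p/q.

Pairs whose geodesics pass through 4 — 2–5: 1/2.
All other pairs contribute 0.
Summing the contributions gives betweenness(4) = 1/2.

1/2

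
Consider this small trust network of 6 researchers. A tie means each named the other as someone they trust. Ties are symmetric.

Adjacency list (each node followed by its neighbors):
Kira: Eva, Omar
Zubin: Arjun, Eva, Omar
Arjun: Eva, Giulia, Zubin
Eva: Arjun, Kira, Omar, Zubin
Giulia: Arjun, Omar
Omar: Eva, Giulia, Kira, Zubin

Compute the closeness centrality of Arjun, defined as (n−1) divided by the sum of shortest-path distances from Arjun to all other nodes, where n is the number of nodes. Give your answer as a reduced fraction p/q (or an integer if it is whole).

Distances from Arjun: Eva:1, Giulia:1, Kira:2, Omar:2, Zubin:1. Sum = 7.
n = 6, so closeness = 5/7.

5/7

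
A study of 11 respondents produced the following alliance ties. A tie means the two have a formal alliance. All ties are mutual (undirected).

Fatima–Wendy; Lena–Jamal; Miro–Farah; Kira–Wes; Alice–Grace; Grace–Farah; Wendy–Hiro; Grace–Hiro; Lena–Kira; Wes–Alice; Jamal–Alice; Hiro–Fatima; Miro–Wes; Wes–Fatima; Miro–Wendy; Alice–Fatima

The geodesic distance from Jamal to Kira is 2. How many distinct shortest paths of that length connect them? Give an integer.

1

The shortest distance is 2, and the only length-2 path is Jamal–Lena–Kira. So there is exactly 1 shortest path.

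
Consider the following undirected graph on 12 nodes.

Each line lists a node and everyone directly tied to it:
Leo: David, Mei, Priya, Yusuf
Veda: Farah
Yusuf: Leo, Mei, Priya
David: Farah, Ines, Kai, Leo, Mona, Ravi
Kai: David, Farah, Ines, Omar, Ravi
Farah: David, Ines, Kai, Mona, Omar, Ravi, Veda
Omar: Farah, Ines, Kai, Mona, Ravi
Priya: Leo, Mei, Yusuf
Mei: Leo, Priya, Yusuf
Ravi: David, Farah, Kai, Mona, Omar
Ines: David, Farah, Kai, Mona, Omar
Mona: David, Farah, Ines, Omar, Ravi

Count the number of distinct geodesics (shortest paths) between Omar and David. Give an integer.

The shortest distance is 2. The length-2 paths are: Omar–Farah–David; Omar–Kai–David; Omar–Ines–David; Omar–Mona–David; Omar–Ravi–David.
That gives 5 distinct shortest paths.

5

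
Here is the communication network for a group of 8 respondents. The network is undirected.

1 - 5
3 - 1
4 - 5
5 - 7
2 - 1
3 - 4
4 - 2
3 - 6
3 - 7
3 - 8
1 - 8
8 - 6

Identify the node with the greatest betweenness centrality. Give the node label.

3

Unnormalized betweenness of each node: 1:5, 2:1/3, 3:31/4, 4:29/12, 5:11/6, 6:0, 7:7/12, 8:13/12.
3 has the largest value, 31/4, making it the main broker — the node through which the most shortest paths run.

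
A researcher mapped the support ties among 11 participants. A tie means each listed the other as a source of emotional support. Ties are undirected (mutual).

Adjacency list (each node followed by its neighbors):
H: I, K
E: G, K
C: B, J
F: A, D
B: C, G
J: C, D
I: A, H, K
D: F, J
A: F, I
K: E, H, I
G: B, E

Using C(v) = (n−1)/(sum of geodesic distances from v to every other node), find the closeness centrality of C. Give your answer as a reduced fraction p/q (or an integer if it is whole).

1/3

Distances from C: A:4, B:1, D:2, E:3, F:3, G:2, H:5, I:5, J:1, K:4. Sum = 30.
n = 11, so closeness = 10/30 = 1/3.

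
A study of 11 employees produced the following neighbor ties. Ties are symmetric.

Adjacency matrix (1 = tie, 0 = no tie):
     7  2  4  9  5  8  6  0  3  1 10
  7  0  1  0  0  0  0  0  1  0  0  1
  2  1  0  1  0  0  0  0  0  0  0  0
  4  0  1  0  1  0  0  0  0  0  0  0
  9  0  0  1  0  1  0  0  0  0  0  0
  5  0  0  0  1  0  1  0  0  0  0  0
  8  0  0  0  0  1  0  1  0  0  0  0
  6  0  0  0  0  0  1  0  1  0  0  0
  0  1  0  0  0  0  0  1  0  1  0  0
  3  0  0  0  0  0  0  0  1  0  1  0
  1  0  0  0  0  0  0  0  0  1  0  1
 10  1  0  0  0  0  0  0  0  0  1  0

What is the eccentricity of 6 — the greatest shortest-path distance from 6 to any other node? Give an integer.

4

Distances from 6: 0:1, 1:3, 2:3, 3:2, 4:4, 5:2, 7:2, 8:1, 9:3, 10:3.
The largest is 4 (to 4), so the eccentricity of 6 is 4.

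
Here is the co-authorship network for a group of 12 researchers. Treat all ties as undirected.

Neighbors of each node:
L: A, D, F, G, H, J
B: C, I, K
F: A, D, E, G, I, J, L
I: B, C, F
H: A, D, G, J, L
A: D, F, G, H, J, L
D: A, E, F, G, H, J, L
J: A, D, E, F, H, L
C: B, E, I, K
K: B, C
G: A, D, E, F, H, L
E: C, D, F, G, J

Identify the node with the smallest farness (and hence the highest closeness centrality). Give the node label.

Farness (sum of distances to all others) for each node — A:20, B:26, C:21, D:17, E:17, F:16, G:18, H:23, I:20, J:18, K:30, L:20.
The smallest farness is 16, for F, so F has the highest closeness.

F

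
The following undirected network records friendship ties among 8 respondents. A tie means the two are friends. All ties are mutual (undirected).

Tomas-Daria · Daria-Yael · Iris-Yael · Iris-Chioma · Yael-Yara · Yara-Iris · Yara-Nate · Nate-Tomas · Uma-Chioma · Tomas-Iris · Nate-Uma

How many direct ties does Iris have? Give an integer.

Iris is directly tied to Chioma, Tomas, Yael, and Yara. That is 4 neighbors, so the degree of Iris is 4.

4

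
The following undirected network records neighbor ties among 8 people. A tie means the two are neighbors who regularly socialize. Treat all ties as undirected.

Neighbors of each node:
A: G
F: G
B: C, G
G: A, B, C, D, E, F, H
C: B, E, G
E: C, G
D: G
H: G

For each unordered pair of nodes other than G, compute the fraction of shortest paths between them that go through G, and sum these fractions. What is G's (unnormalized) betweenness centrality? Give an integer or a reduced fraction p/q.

Pairs whose geodesics pass through G — H–F: 1; H–A: 1; H–B: 1; H–E: 1; H–D: 1; H–C: 1; F–A: 1; F–B: 1; F–E: 1; F–D: 1; F–C: 1; A–B: 1; A–E: 1; A–D: 1 … (+5 more pairs).
All other pairs contribute 0.
Summing the contributions gives betweenness(G) = 37/2.

37/2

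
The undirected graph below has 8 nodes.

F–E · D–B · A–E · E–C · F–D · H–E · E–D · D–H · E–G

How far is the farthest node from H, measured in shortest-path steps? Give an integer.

Distances from H: A:2, B:2, C:2, D:1, E:1, F:2, G:2.
The largest is 2 (to B, F, G, C, and A), so the eccentricity of H is 2.

2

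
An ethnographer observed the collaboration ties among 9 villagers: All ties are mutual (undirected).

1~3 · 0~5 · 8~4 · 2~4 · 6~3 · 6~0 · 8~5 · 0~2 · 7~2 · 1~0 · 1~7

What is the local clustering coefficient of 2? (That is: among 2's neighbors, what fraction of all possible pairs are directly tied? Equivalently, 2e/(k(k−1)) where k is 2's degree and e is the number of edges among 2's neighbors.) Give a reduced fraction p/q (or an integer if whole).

0

2's neighbors: 0, 4, and 7 (k = 3).
Possible neighbor pairs: C(3,2) = 3. Edges among them: none → e = 0.
Clustering(2) = 0/3 = 0.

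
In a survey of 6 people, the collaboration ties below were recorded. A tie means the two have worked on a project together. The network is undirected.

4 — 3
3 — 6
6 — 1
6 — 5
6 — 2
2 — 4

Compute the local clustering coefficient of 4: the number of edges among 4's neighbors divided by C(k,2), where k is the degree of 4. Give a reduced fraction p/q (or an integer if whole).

0

4's neighbors: 2 and 3 (k = 2).
Possible neighbor pairs: C(2,2) = 1. Edges among them: none → e = 0.
Clustering(4) = 0/1.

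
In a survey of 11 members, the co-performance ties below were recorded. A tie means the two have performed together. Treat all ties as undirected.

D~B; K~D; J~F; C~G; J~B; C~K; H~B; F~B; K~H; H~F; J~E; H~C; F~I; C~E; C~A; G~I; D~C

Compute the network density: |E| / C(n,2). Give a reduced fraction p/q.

17/55

There are 17 edges and 11 nodes, so the maximum possible is C(11,2) = 55.
Density = 17/55.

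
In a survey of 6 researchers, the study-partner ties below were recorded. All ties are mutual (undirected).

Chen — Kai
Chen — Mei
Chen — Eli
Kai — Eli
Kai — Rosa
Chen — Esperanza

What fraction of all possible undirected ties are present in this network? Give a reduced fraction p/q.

2/5

There are 6 edges and 6 nodes, so the maximum possible is C(6,2) = 15.
Density = 6/15 = 2/5.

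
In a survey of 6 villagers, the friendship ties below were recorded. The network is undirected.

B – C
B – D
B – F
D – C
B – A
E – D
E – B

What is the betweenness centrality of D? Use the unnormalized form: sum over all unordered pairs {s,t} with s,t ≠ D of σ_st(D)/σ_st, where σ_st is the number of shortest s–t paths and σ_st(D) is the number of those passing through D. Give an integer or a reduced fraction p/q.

Pairs whose geodesics pass through D — E–C: 1/2.
All other pairs contribute 0.
Summing the contributions gives betweenness(D) = 1/2.

1/2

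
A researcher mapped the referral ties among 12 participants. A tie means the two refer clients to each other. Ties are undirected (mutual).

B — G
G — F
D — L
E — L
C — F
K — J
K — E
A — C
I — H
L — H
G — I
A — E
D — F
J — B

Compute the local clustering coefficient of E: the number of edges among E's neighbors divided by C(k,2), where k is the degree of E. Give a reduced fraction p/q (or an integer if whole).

E's neighbors: A, K, and L (k = 3).
Possible neighbor pairs: C(3,2) = 3. Edges among them: none → e = 0.
Clustering(E) = 0/3 = 0.

0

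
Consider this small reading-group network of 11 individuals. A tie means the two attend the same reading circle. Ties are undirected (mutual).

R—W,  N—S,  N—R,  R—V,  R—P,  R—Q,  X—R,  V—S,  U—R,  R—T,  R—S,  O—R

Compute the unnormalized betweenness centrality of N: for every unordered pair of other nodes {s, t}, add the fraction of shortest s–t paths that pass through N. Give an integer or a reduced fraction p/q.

0

No shortest path between any pair of other nodes passes through N.
Summing the contributions gives betweenness(N) = 0.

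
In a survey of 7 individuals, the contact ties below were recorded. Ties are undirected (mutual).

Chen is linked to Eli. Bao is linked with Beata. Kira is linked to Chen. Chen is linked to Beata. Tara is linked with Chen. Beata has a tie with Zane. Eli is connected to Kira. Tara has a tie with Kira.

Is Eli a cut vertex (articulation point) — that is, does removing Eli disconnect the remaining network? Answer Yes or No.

Even without Eli, every remaining node can still reach every other (the residual graph is connected), so Eli is not a cut vertex.

No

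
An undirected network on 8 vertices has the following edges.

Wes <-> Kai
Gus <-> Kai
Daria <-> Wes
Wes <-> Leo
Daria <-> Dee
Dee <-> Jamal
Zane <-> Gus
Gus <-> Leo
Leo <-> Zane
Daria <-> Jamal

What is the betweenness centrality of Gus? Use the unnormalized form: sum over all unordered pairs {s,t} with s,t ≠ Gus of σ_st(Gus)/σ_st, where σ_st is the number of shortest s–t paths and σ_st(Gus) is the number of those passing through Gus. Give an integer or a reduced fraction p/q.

3/2

Pairs whose geodesics pass through Gus — Zane–Kai: 1; Kai–Leo: 1/2.
All other pairs contribute 0.
Summing the contributions gives betweenness(Gus) = 3/2.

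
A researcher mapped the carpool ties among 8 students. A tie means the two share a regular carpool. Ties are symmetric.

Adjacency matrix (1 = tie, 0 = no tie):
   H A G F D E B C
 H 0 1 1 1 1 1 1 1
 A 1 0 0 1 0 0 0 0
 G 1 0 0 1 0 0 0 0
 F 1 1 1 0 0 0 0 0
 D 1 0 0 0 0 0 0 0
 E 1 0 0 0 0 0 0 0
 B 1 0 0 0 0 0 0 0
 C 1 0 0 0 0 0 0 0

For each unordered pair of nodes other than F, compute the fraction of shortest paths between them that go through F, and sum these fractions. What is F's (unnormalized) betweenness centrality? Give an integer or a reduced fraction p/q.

1/2

Pairs whose geodesics pass through F — A–G: 1/2.
All other pairs contribute 0.
Summing the contributions gives betweenness(F) = 1/2.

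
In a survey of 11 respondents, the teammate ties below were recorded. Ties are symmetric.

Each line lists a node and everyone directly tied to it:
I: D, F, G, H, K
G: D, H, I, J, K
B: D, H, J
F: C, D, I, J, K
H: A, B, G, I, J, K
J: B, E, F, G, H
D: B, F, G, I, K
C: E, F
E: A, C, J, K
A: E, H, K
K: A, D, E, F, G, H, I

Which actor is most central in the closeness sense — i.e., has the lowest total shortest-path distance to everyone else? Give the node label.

K

Farness (sum of distances to all others) for each node — A:17, B:18, C:21, D:15, E:16, F:15, G:16, H:15, I:15, J:15, K:13.
The smallest farness is 13, for K, so K has the highest closeness.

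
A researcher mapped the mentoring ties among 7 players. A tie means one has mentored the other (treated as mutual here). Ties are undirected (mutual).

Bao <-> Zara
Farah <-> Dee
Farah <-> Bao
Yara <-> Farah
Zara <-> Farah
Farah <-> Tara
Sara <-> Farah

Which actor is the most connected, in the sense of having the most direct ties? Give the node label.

Degrees — Bao:2, Dee:1, Farah:6, Sara:1, Tara:1, Yara:1, Zara:2.
The maximum is 6, attained only by Farah.

Farah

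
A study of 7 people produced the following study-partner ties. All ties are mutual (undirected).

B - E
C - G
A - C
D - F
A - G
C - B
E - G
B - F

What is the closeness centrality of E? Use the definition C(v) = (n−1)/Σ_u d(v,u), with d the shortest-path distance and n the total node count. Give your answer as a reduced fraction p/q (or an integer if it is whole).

Distances from E: A:2, B:1, C:2, D:3, F:2, G:1. Sum = 11.
n = 7, so closeness = 6/11.

6/11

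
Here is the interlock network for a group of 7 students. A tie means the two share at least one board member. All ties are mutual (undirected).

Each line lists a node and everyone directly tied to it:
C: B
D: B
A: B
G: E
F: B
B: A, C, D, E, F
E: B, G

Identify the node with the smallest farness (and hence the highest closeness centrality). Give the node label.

Farness (sum of distances to all others) for each node — A:12, B:7, C:12, D:12, E:10, F:12, G:15.
The smallest farness is 7, for B, so B has the highest closeness.

B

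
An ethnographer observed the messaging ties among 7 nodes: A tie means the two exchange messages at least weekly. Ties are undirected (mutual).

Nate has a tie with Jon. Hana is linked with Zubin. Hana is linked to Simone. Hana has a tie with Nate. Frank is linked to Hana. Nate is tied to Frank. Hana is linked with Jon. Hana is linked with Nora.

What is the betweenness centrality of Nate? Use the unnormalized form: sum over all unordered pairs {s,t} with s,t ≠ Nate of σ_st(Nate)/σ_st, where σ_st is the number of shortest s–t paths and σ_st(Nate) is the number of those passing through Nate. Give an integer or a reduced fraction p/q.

Pairs whose geodesics pass through Nate — Frank–Jon: 1/2.
All other pairs contribute 0.
Summing the contributions gives betweenness(Nate) = 1/2.

1/2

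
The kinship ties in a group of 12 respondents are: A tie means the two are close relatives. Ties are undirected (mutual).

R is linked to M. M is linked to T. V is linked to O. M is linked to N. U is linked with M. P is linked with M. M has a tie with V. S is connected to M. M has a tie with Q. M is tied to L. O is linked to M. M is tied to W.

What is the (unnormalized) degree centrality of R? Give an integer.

R is directly tied to M. That is 1 neighbor, so the degree of R is 1.

1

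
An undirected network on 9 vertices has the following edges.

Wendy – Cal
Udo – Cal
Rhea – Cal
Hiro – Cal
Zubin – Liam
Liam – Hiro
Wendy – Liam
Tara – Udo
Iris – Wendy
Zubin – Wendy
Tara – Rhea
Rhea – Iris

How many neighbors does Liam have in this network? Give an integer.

Liam is directly tied to Hiro, Wendy, and Zubin. That is 3 neighbors, so the degree of Liam is 3.

3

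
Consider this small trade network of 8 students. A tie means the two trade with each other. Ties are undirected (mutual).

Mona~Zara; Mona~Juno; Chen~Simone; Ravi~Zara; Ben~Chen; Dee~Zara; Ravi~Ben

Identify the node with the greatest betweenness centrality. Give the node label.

Zara

Unnormalized betweenness of each node: Ben:10, Chen:6, Dee:0, Juno:0, Mona:6, Ravi:12, Simone:0, Zara:14.
Zara has the largest value, 14, making it the main broker — the node through which the most shortest paths run.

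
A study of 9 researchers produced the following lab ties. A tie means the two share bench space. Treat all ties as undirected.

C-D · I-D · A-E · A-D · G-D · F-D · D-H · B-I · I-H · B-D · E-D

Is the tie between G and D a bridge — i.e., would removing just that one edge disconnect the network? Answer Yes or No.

Without the G–D edge there is no alternate route between G and D, so the network disconnects. It is a bridge.

Yes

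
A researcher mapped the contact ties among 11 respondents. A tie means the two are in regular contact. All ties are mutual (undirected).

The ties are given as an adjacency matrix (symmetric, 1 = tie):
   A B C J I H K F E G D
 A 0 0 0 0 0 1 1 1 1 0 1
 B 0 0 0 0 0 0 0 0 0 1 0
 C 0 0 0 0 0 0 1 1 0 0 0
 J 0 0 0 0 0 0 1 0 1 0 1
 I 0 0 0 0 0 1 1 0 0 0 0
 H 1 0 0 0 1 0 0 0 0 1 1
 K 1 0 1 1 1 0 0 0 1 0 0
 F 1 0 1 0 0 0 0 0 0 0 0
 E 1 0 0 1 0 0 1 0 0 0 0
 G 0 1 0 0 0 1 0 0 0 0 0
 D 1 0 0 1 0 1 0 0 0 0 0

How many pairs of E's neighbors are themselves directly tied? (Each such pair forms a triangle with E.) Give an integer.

2

E's neighbors: A, J, and K.
Neighbor pairs that are themselves tied: E–A–K; E–J–K. Each forms one triangle with E, for 2 in total.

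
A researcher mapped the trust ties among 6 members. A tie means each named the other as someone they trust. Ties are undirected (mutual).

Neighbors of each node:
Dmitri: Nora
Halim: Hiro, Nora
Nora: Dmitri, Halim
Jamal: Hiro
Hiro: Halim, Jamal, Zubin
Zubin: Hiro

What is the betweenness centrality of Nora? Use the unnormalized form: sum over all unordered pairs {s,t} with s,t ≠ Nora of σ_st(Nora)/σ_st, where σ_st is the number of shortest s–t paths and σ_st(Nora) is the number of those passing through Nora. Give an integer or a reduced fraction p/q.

Pairs whose geodesics pass through Nora — Jamal–Dmitri: 1; Halim–Dmitri: 1; Hiro–Dmitri: 1; Zubin–Dmitri: 1.
All other pairs contribute 0.
Summing the contributions gives betweenness(Nora) = 4.

4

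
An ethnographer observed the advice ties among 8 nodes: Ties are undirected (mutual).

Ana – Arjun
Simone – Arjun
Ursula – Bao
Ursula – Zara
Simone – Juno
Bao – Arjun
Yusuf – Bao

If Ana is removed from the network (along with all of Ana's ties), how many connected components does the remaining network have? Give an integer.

Ana's neighbors (Arjun) remain reachable from one another through other ties, so the rest of the network stays in one piece.

1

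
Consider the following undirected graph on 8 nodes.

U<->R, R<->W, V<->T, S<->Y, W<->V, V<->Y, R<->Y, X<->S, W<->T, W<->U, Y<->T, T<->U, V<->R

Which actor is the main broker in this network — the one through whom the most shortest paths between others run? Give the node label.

Unnormalized betweenness of each node: R:17/6, S:6, T:17/6, U:1/4, V:5/4, W:7/12, X:0, Y:41/4.
Y has the largest value, 41/4, making it the main broker — the node through which the most shortest paths run.

Y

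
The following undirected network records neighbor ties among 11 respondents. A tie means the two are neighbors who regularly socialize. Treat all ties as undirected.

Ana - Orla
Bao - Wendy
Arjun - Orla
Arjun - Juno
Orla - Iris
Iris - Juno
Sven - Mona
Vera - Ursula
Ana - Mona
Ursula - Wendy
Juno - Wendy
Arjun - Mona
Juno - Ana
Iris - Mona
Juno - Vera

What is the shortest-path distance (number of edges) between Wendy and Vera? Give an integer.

2

One shortest route is Wendy – Juno – Vera, which uses 2 edges, and Wendy and Vera are not directly tied, so nothing shorter exists. So d(Wendy,Vera) = 2.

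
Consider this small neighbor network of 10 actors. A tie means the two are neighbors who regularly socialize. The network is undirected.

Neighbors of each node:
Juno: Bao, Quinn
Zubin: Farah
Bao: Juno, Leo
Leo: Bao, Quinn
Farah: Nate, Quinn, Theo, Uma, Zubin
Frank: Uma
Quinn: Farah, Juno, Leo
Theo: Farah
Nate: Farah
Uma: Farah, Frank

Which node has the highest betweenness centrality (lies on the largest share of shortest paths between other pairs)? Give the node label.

Unnormalized betweenness of each node: Bao:1/2, Farah:29, Frank:0, Juno:7/2, Leo:7/2, Nate:0, Quinn:37/2, Theo:0, Uma:8, Zubin:0.
Farah has the largest value, 29, making it the main broker — the node through which the most shortest paths run.

Farah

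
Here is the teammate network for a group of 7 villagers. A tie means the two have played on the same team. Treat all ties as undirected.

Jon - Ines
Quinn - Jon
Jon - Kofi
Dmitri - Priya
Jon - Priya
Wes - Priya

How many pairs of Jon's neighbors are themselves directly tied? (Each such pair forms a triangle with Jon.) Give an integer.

Jon's neighbors are Ines, Kofi, Priya, and Quinn, but none of them are tied to each other, so no triangle contains Jon.

0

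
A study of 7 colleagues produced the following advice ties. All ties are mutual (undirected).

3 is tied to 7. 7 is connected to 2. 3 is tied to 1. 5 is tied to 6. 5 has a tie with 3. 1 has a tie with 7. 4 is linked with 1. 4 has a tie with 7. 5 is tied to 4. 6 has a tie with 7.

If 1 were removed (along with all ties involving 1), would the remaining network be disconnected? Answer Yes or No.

Even without 1, every remaining node can still reach every other (the residual graph is connected), so 1 is not a cut vertex.

No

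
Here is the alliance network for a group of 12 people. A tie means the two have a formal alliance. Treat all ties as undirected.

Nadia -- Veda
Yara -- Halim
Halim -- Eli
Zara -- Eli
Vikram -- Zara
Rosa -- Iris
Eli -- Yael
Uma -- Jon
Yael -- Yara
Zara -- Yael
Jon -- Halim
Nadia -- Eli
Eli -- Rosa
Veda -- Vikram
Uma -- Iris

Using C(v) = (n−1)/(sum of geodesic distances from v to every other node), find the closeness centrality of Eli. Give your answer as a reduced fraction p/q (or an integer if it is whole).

11/18

Distances from Eli: Halim:1, Iris:2, Jon:2, Nadia:1, Rosa:1, Uma:3, Veda:2, Vikram:2, Yael:1, Yara:2, Zara:1. Sum = 18.
n = 12, so closeness = 11/18.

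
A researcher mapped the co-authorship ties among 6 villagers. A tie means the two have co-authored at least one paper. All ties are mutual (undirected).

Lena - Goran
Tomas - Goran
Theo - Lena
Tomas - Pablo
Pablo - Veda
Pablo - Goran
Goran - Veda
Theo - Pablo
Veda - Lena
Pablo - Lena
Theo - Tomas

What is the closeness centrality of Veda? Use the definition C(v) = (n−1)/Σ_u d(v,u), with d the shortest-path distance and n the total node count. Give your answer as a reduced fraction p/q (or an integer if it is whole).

5/7

Distances from Veda: Goran:1, Lena:1, Pablo:1, Theo:2, Tomas:2. Sum = 7.
n = 6, so closeness = 5/7.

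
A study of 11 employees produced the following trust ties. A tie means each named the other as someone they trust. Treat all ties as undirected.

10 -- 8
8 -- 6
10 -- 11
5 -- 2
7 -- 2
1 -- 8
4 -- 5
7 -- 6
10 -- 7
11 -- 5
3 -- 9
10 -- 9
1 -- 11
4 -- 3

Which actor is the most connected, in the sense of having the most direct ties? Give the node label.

Degrees — 1:2, 2:2, 3:2, 4:2, 5:3, 6:2, 7:3, 8:3, 9:2, 10:4, 11:3.
The maximum is 4, attained only by 10.

10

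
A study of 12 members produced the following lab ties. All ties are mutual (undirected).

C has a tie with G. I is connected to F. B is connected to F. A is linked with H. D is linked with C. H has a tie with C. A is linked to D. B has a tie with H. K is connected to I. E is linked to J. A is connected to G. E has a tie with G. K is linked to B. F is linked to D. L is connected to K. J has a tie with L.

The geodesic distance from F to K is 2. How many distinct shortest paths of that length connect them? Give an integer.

2

The shortest distance is 2. The length-2 paths are: F–I–K; F–B–K.
That gives 2 distinct shortest paths.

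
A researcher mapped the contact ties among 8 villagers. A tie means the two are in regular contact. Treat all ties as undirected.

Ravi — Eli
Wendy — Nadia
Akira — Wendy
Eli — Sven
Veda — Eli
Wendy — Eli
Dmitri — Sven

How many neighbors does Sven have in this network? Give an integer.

Sven is directly tied to Dmitri and Eli. That is 2 neighbors, so the degree of Sven is 2.

2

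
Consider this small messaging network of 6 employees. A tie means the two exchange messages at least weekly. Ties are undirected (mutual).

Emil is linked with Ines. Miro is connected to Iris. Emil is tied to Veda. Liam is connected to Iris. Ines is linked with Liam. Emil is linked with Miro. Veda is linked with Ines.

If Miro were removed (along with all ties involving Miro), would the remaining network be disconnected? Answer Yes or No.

Even without Miro, every remaining node can still reach every other (the residual graph is connected), so Miro is not a cut vertex.

No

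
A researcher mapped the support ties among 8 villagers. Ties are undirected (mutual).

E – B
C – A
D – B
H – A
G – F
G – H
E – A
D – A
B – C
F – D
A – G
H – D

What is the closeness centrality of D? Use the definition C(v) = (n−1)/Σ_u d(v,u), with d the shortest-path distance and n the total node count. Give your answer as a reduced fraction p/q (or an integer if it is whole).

7/10

Distances from D: A:1, B:1, C:2, E:2, F:1, G:2, H:1. Sum = 10.
n = 8, so closeness = 7/10.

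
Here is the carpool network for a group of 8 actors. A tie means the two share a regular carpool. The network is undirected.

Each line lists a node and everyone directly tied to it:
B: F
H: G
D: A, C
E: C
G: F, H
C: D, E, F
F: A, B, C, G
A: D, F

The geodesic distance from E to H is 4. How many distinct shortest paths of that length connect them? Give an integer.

1

The shortest distance is 4, and the only length-4 path is E–C–F–G–H. So there is exactly 1 shortest path.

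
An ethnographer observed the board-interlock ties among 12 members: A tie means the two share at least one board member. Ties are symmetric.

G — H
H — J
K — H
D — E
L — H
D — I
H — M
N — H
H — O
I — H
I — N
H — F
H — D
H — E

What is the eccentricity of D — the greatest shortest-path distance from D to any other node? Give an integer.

Distances from D: E:1, F:2, G:2, H:1, I:1, J:2, K:2, L:2, M:2, N:2, O:2.
The largest is 2 (to K, G, F, M, N, J, O, and L), so the eccentricity of D is 2.

2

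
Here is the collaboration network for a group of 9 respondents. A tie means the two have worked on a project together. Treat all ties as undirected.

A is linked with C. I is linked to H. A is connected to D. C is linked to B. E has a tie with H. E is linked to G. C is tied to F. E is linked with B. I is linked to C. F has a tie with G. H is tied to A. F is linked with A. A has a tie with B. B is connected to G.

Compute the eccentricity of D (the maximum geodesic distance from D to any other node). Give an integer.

Distances from D: A:1, B:2, C:2, E:3, F:2, G:3, H:2, I:3.
The largest is 3 (to G, E, and I), so the eccentricity of D is 3.

3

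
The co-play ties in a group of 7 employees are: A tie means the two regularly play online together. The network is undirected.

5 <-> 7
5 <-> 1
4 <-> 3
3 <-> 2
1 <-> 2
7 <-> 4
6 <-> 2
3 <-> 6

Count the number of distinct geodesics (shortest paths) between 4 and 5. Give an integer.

The shortest distance is 2, and the only length-2 path is 4–7–5. So there is exactly 1 shortest path.

1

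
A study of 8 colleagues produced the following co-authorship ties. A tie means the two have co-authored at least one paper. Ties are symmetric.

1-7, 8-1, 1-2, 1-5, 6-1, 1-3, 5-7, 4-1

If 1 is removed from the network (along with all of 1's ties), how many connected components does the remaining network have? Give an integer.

6

Without 1, the remaining ties split the others into: {4}; {2}; {5, 7}; {6}; {3}; {8}.
That's 6 separate components.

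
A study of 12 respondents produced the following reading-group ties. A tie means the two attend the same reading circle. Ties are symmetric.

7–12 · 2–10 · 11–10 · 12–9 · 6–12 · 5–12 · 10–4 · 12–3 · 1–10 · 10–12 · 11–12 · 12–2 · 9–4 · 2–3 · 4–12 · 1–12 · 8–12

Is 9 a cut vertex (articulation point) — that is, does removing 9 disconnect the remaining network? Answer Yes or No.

Even without 9, every remaining node can still reach every other (the residual graph is connected), so 9 is not a cut vertex.

No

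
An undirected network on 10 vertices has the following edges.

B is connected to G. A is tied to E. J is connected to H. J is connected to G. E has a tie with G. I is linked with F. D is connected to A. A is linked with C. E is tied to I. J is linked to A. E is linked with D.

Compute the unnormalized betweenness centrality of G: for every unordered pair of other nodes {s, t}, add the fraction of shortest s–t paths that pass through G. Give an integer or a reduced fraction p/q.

Pairs whose geodesics pass through G — E–H: 1/2; E–J: 1/2; E–B: 1; A–B: 2/2; F–H: 1/2; F–J: 1/2; F–B: 1; H–I: 1/2; H–B: 1; D–B: 1; C–B: 2/2; I–J: 1/2; I–B: 1; J–B: 1.
All other pairs contribute 0.
Summing the contributions gives betweenness(G) = 11.

11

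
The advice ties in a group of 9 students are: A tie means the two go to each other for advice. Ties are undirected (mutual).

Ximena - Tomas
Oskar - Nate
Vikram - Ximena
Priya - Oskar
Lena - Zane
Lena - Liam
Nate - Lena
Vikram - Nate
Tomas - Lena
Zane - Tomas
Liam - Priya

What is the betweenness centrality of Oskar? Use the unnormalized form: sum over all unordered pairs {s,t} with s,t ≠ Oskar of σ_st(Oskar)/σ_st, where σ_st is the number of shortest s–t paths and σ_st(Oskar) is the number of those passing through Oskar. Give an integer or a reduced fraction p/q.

5/2

Pairs whose geodesics pass through Oskar — Priya–Ximena: 1/2; Priya–Vikram: 1; Priya–Nate: 1.
All other pairs contribute 0.
Summing the contributions gives betweenness(Oskar) = 5/2.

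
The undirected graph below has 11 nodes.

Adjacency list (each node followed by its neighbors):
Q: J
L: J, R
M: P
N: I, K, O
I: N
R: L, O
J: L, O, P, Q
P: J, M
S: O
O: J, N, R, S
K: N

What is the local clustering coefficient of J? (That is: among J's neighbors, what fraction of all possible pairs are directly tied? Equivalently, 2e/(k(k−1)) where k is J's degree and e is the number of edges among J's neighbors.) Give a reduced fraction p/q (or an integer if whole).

0

J's neighbors: L, O, P, and Q (k = 4).
Possible neighbor pairs: C(4,2) = 6. Edges among them: none → e = 0.
Clustering(J) = 0/6 = 0.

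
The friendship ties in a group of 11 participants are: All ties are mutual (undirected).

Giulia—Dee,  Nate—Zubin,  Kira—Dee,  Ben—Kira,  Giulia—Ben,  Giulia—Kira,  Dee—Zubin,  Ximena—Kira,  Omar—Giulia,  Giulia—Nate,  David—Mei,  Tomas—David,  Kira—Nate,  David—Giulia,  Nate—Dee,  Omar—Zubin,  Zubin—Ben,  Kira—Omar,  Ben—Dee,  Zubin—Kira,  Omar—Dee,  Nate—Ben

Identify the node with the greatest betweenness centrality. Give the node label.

Unnormalized betweenness of each node: Ben:4/5, David:17, Dee:13/10, Giulia:43/2, Kira:103/10, Mei:0, Nate:4/5, Omar:4/5, Tomas:0, Ximena:0, Zubin:1/2.
Giulia has the largest value, 43/2, making it the main broker — the node through which the most shortest paths run.

Giulia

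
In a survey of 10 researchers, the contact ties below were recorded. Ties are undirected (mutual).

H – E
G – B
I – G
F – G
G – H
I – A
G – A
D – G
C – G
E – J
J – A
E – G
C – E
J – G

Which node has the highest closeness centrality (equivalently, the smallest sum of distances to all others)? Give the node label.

Farness (sum of distances to all others) for each node — A:15, B:17, C:16, D:17, E:14, F:17, G:9, H:16, I:16, J:15.
The smallest farness is 9, for G, so G has the highest closeness.

G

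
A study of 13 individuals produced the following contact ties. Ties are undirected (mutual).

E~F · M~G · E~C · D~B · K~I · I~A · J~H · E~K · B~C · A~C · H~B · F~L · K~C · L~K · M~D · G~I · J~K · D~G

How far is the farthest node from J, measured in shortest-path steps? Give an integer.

Distances from J: A:3, B:2, C:2, D:3, E:2, F:3, G:3, H:1, I:2, K:1, L:2, M:4.
The largest is 4 (to M), so the eccentricity of J is 4.

4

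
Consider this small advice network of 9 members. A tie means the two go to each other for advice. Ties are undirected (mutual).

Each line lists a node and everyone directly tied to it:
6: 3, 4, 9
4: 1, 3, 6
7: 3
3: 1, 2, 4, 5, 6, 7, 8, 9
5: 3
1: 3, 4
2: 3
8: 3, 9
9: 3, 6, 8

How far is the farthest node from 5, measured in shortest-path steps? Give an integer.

Distances from 5: 1:2, 2:2, 3:1, 4:2, 6:2, 7:2, 8:2, 9:2.
The largest is 2 (to 8, 1, 2, 4, 6, 7, and 9), so the eccentricity of 5 is 2.

2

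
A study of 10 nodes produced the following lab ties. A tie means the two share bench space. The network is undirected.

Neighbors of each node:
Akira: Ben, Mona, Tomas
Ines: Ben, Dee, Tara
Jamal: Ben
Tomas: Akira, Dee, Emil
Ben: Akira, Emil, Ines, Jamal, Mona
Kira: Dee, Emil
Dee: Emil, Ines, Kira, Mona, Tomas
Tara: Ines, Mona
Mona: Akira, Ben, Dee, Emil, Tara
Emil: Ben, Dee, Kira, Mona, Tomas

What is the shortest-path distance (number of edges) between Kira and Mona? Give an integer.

2

One shortest route is Kira – Dee – Mona, which uses 2 edges, and Kira and Mona are not directly tied, so nothing shorter exists. So d(Kira,Mona) = 2.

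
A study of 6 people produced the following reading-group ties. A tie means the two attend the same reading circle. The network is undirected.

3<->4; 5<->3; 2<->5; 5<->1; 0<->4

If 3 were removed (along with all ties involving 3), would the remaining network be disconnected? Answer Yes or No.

Removing 3 leaves {1, 2, and 5} with no path to {0 and 4}, so the network splits into 2 components. 3 is a cut vertex.

Yes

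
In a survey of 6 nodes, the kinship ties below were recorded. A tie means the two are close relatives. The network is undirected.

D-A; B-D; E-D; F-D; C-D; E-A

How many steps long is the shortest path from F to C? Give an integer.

2

One shortest route is F – D – C, which uses 2 edges, and F and C are not directly tied, so nothing shorter exists. So d(F,C) = 2.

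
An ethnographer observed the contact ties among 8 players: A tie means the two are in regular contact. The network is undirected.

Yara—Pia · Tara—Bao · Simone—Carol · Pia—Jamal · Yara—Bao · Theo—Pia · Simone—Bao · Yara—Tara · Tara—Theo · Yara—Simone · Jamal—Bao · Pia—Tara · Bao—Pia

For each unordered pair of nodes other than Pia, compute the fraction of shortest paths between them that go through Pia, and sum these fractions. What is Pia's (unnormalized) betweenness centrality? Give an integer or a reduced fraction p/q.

Pairs whose geodesics pass through Pia — Jamal–Theo: 1; Jamal–Tara: 1/2; Jamal–Yara: 1/2; Bao–Theo: 1/2; Theo–Yara: 1/2; Theo–Simone: 2/4; Theo–Carol: 2/4.
All other pairs contribute 0.
Summing the contributions gives betweenness(Pia) = 4.

4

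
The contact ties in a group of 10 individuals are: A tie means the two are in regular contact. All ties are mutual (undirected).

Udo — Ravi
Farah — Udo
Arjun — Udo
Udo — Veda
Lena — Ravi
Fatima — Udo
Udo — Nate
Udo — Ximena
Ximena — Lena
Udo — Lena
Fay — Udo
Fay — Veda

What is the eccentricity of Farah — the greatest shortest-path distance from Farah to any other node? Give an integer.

Distances from Farah: Arjun:2, Fatima:2, Fay:2, Lena:2, Nate:2, Ravi:2, Udo:1, Veda:2, Ximena:2.
The largest is 2 (to Fay, Lena, Ravi, Fatima, Nate, Ximena, Arjun, and Veda), so the eccentricity of Farah is 2.

2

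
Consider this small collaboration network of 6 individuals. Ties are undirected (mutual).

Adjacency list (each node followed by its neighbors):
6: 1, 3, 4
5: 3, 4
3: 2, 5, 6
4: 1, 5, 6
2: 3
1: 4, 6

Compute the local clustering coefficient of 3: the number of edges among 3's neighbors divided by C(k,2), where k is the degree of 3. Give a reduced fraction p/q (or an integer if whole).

0

3's neighbors: 2, 5, and 6 (k = 3).
Possible neighbor pairs: C(3,2) = 3. Edges among them: none → e = 0.
Clustering(3) = 0/3 = 0.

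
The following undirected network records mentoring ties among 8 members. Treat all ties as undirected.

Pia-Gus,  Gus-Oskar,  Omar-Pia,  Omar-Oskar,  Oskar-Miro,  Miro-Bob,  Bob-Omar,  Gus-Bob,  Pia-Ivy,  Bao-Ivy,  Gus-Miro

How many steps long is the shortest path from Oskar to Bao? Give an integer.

4

One shortest route is Oskar – Omar – Pia – Ivy – Bao, which uses 4 edges, and at distance 3 from Oskar we only reach {Ivy}, which does not include Bao. So d(Oskar,Bao) = 4.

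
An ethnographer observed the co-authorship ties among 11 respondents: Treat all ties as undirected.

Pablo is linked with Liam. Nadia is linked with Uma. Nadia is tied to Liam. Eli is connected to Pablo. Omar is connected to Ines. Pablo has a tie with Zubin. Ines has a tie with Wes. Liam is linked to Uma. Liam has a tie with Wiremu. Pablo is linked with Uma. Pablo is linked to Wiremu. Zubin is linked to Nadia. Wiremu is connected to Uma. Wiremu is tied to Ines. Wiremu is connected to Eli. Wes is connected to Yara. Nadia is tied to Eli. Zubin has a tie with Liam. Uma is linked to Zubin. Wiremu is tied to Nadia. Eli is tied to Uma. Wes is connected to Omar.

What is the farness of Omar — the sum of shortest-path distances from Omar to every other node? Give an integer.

25

Distances from Omar: Eli:3, Ines:1, Liam:3, Nadia:3, Pablo:3, Uma:3, Wes:1, Wiremu:2, Yara:2, Zubin:4.
Sum = 3 + 1 + 3 + 3 + 3 + 3 + 1 + 2 + 2 + 4 = 25.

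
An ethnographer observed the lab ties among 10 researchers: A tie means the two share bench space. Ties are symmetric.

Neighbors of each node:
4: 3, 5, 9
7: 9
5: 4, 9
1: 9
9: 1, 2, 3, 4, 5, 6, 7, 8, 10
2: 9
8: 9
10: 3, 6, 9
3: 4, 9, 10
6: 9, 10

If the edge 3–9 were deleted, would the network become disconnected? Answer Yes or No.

Even without that edge, 3 still reaches 9 via 3 – 4 – 9, so the network stays connected. Not a bridge.

No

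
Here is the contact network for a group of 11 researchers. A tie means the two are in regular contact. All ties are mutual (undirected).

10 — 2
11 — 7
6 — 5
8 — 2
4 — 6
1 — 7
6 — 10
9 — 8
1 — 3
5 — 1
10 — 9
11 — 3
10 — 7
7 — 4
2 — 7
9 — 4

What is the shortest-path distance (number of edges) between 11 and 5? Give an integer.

3

One shortest route is 11 – 7 – 1 – 5, which uses 3 edges, and at distance 2 from 11 we only reach {1, 2, 4, 10}, which does not include 5. So d(11,5) = 3.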